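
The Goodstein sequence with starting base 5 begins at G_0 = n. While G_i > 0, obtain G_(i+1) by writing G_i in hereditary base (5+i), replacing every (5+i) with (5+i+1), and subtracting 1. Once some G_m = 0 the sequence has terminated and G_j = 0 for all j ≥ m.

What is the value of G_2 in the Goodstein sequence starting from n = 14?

16

[0] 14 ≡ 2·5 + 4 (base 5). Lift 6: 16. −1: 15.
[1] 15 ≡ 2·6 + 3 (base 6). Lift 7: 17. −1: 16.
[2] 16 ≡ 2·7 + 2 (base 7). Lift 8: 18. −1: 17.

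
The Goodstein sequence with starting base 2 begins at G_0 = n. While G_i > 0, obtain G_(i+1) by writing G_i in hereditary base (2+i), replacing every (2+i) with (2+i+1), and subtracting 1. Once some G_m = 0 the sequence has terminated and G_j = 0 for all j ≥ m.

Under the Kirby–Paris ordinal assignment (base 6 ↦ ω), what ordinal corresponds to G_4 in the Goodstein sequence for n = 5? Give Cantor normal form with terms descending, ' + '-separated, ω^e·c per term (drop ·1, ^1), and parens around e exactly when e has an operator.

5 —HB2→ 2^2 + 1 —bump→ 3^3 + 1 = 28 —(−1)→ 27
27 —HB3→ 3^3 —bump→ 4^4 = 256 —(−1)→ 255
255 —HB4→ 3·4^3 + 3·4^2 + 3·4 + 3 —bump→ 3·5^3 + 3·5^2 + 3·5 + 3 = 468 —(−1)→ 467
467 —HB5→ 3·5^3 + 3·5^2 + 3·5 + 2 —bump→ 3·6^3 + 3·6^2 + 3·6 + 2 = 776 —(−1)→ 775
775 —HB6→ 3·6^3 + 3·6^2 + 3·6 + 1 —bump→ 3·7^3 + 3·7^2 + 3·7 + 1 = 1198 —(−1)→ 1197

ω^3·3 + ω^2·3 + ω·3 + 1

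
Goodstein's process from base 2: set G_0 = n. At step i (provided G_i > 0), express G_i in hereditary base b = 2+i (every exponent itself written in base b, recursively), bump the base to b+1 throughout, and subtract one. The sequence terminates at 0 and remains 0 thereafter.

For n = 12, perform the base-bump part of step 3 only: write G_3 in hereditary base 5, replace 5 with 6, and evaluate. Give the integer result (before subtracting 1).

280020

i=0: 12 = 2^(2 + 1) + 2^2 (b=2); 2→3: 3^(3 + 1) + 3^3 = 108; 108−1 = 107
i=1: 107 = 3^(3 + 1) + 2·3^2 + 2·3 + 2 (b=3); 3→4: 4^(4 + 1) + 2·4^2 + 2·4 + 2 = 1066; 1066−1 = 1065
i=2: 1065 = 4^(4 + 1) + 2·4^2 + 2·4 + 1 (b=4); 4→5: 5^(5 + 1) + 2·5^2 + 2·5 + 1 = 15686; 15686−1 = 15685
i=3: 15685 = 5^(5 + 1) + 2·5^2 + 2·5 (b=5); 5→6: 6^(6 + 1) + 2·6^2 + 2·6 = 280020; 280020−1 = 280019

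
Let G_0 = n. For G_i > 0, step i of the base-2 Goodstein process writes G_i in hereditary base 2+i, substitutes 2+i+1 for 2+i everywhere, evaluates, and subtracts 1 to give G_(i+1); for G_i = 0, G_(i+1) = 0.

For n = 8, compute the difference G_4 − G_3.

base 2: 8 = 2^(2 + 1); at 3: 3^(3 + 1) = 81; next = 80
base 3: 80 = 2·3^3 + 2·3^2 + 2·3 + 2; at 4: 2·4^4 + 2·4^2 + 2·4 + 2 = 554; next = 553
base 4: 553 = 2·4^4 + 2·4^2 + 2·4 + 1; at 5: 2·5^5 + 2·5^2 + 2·5 + 1 = 6311; next = 6310
base 5: 6310 = 2·5^5 + 2·5^2 + 2·5; at 6: 2·6^6 + 2·6^2 + 2·6 = 93396; next = 93395

87085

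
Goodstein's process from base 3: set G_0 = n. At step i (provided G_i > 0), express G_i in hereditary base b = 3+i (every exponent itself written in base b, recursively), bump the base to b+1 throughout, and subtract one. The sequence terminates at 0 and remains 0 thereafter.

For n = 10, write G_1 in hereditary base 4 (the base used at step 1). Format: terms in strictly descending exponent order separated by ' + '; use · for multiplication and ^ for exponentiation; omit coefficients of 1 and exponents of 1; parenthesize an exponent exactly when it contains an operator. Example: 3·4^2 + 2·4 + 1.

G_0 = 10. HB_3(10) = 3^2 + 1. Bump = 17. G_1 = 16.
G_1 = 16. HB_4(16) = 4^2. Bump = 25. G_2 = 24.

4^2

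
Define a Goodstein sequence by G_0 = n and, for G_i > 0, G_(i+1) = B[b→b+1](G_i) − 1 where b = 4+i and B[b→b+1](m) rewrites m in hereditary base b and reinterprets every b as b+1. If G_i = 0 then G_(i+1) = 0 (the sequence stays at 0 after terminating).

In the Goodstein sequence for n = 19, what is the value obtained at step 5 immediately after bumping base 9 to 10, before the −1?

step 0: 19 = 4^2 + 3; sub 5 for 4: 5^2 + 3; = 28; G_1 = 28−1 = 27
step 1: 27 = 5^2 + 2; sub 6 for 5: 6^2 + 2; = 38; G_2 = 38−1 = 37
step 2: 37 = 6^2 + 1; sub 7 for 6: 7^2 + 1; = 50; G_3 = 50−1 = 49
step 3: 49 = 7^2; sub 8 for 7: 8^2; = 64; G_4 = 64−1 = 63
step 4: 63 = 7·8 + 7; sub 9 for 8: 7·9 + 7; = 70; G_5 = 70−1 = 69

76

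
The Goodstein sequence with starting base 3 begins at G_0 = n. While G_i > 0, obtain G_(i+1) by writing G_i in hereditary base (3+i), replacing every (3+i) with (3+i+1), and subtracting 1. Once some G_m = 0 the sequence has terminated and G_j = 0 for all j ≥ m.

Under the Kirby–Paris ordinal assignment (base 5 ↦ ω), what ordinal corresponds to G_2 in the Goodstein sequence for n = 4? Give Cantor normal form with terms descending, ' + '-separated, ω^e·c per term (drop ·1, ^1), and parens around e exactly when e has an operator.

4

[0] 4 ≡ 3 + 1 (base 3). Lift 4: 5. −1: 4.
[1] 4 ≡ 4 (base 4). Lift 5: 5. −1: 4.
[2] 4 ≡ 4 (base 5). Lift 6: 4. −1: 3.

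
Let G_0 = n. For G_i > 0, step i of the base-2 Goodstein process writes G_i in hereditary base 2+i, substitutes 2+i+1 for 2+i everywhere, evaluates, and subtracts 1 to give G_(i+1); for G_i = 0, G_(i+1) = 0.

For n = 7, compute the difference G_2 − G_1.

G_0 = 7. HB_2(7) = 2^2 + 2 + 1. Bump = 31. G_1 = 30.
G_1 = 30. HB_3(30) = 3^3 + 3. Bump = 260. G_2 = 259.

229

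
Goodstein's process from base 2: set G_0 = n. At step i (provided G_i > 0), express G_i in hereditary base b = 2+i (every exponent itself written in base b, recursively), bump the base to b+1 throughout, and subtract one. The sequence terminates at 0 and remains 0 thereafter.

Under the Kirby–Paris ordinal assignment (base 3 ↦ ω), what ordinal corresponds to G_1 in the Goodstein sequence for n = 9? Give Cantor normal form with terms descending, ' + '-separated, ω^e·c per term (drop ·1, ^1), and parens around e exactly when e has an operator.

ω^(ω + 1)

i=0: 9 = 2^(2 + 1) + 1 (b=2); 2→3: 3^(3 + 1) + 1 = 82; 82−1 = 81
i=1: 81 = 3^(3 + 1) (b=3); 3→4: 4^(4 + 1) = 1024; 1024−1 = 1023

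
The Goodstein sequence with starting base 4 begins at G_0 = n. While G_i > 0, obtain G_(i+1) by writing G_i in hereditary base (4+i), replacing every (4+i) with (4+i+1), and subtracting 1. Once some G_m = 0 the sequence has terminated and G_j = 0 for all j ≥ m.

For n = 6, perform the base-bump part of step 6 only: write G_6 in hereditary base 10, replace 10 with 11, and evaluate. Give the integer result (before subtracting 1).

3

base 4: 6 = 4 + 2; at 5: 5 + 2 = 7; next = 6
base 5: 6 = 5 + 1; at 6: 6 + 1 = 7; next = 6
base 6: 6 = 6; at 7: 7 = 7; next = 6
base 7: 6 = 6; at 8: 6 = 6; next = 5
base 8: 5 = 5; at 9: 5 = 5; next = 4
base 9: 4 = 4; at 10: 4 = 4; next = 3
base 10: 3 = 3; at 11: 3 = 3; next = 2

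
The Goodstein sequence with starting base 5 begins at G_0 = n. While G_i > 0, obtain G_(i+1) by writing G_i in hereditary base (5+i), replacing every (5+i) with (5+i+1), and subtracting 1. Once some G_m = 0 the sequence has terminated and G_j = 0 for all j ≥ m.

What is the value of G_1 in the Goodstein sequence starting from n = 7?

7

G_0=7  [base 5] 5 + 2  →[5↦6]→  6 + 2 = 8  −1 ⇒ G_1=7
G_1=7  [base 6] 6 + 1  →[6↦7]→  7 + 1 = 8  −1 ⇒ G_2=7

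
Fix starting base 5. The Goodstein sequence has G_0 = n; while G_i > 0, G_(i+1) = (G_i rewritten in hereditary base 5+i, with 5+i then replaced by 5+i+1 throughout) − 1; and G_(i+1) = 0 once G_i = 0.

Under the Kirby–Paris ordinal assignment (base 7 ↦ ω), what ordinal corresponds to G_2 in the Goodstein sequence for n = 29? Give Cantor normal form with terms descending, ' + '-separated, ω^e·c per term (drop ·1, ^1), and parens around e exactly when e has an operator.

ω^2 + 2

step 0: 29 = 5^2 + 4; sub 6 for 5: 6^2 + 4; = 40; G_1 = 40−1 = 39
step 1: 39 = 6^2 + 3; sub 7 for 6: 7^2 + 3; = 52; G_2 = 52−1 = 51
step 2: 51 = 7^2 + 2; sub 8 for 7: 8^2 + 2; = 66; G_3 = 66−1 = 65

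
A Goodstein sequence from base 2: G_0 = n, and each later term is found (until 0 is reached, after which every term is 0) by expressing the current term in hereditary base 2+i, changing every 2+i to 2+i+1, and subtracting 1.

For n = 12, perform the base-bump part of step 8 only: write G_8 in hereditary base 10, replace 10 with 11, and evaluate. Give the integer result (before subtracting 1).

3138428376975

i=0: 12 = 2^(2 + 1) + 2^2 (b=2); 2→3: 3^(3 + 1) + 3^3 = 108; 108−1 = 107
i=1: 107 = 3^(3 + 1) + 2·3^2 + 2·3 + 2 (b=3); 3→4: 4^(4 + 1) + 2·4^2 + 2·4 + 2 = 1066; 1066−1 = 1065
i=2: 1065 = 4^(4 + 1) + 2·4^2 + 2·4 + 1 (b=4); 4→5: 5^(5 + 1) + 2·5^2 + 2·5 + 1 = 15686; 15686−1 = 15685
i=3: 15685 = 5^(5 + 1) + 2·5^2 + 2·5 (b=5); 5→6: 6^(6 + 1) + 2·6^2 + 2·6 = 280020; 280020−1 = 280019
i=4: 280019 = 6^(6 + 1) + 2·6^2 + 6 + 5 (b=6); 6→7: 7^(7 + 1) + 2·7^2 + 7 + 5 = 5764911; 5764911−1 = 5764910
i=5: 5764910 = 7^(7 + 1) + 2·7^2 + 7 + 4 (b=7); 7→8: 8^(8 + 1) + 2·8^2 + 8 + 4 = 134217868; 134217868−1 = 134217867
i=6: 134217867 = 8^(8 + 1) + 2·8^2 + 8 + 3 (b=8); 8→9: 9^(9 + 1) + 2·9^2 + 9 + 3 = 3486784575; 3486784575−1 = 3486784574
i=7: 3486784574 = 9^(9 + 1) + 2·9^2 + 9 + 2 (b=9); 9→10: 10^(10 + 1) + 2·10^2 + 10 + 2 = 100000000212; 100000000212−1 = 100000000211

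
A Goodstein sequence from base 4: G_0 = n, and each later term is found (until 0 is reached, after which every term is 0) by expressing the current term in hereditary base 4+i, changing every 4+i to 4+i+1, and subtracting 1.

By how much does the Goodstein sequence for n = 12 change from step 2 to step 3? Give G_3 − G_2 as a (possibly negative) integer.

1

G_0 = 12. HB_4(12) = 3·4. Bump = 15. G_1 = 14.
G_1 = 14. HB_5(14) = 2·5 + 4. Bump = 16. G_2 = 15.
G_2 = 15. HB_6(15) = 2·6 + 3. Bump = 17. G_3 = 16.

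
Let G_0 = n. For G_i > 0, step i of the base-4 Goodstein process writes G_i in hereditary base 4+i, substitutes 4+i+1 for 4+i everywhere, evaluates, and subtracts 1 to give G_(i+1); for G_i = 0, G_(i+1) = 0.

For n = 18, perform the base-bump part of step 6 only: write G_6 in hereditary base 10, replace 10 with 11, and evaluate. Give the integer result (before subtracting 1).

69

(0) 18|_4 = 4^2 + 2 ↦ 5^2 + 2|_5 = 27 ⇒ 26
(1) 26|_5 = 5^2 + 1 ↦ 6^2 + 1|_6 = 37 ⇒ 36
(2) 36|_6 = 6^2 ↦ 7^2|_7 = 49 ⇒ 48
(3) 48|_7 = 6·7 + 6 ↦ 6·8 + 6|_8 = 54 ⇒ 53
(4) 53|_8 = 6·8 + 5 ↦ 6·9 + 5|_9 = 59 ⇒ 58
(5) 58|_9 = 6·9 + 4 ↦ 6·10 + 4|_10 = 64 ⇒ 63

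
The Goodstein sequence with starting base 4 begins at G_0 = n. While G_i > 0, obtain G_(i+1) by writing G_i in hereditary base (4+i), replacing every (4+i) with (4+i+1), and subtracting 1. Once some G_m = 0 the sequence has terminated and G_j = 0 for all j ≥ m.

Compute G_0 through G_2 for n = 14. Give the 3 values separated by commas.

14, 16, 18

step 0: 14 = 3·4 + 2; sub 5 for 4: 3·5 + 2; = 17; G_1 = 17−1 = 16
step 1: 16 = 3·5 + 1; sub 6 for 5: 3·6 + 1; = 19; G_2 = 19−1 = 18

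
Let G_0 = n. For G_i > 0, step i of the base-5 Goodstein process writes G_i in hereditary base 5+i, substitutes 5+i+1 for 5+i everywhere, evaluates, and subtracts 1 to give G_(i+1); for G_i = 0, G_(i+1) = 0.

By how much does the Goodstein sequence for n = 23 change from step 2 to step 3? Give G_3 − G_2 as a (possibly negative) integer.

[0] 23 ≡ 4·5 + 3 (base 5). Lift 6: 27. −1: 26.
[1] 26 ≡ 4·6 + 2 (base 6). Lift 7: 30. −1: 29.
[2] 29 ≡ 4·7 + 1 (base 7). Lift 8: 33. −1: 32.

3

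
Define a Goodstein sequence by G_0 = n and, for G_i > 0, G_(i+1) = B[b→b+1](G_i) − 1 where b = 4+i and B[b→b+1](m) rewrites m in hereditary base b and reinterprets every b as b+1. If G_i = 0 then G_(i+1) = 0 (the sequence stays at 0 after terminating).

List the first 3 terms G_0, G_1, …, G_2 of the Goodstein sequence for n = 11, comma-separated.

i=0: 11 = 2·4 + 3 (b=4); 4→5: 2·5 + 3 = 13; 13−1 = 12
i=1: 12 = 2·5 + 2 (b=5); 5→6: 2·6 + 2 = 14; 14−1 = 13

11, 12, 13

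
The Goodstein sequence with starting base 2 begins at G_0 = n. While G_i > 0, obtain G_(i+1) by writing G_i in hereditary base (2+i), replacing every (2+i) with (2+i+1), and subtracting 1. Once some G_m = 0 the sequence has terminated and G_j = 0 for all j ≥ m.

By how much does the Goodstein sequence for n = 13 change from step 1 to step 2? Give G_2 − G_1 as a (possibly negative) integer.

13 —HB2→ 2^(2 + 1) + 2^2 + 1 —bump→ 3^(3 + 1) + 3^3 + 1 = 109 —(−1)→ 108
108 —HB3→ 3^(3 + 1) + 3^3 —bump→ 4^(4 + 1) + 4^4 = 1280 —(−1)→ 1279

1171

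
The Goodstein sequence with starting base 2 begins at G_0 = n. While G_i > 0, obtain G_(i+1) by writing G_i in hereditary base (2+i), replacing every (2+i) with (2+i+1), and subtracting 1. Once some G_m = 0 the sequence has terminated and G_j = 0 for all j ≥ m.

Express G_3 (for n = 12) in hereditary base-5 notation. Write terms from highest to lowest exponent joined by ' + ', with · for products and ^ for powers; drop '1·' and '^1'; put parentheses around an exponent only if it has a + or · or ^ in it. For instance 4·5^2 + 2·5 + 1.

5^(5 + 1) + 2·5^2 + 2·5

G_0=12  [base 2] 2^(2 + 1) + 2^2  →[2↦3]→  3^(3 + 1) + 3^3 = 108  −1 ⇒ G_1=107
G_1=107  [base 3] 3^(3 + 1) + 2·3^2 + 2·3 + 2  →[3↦4]→  4^(4 + 1) + 2·4^2 + 2·4 + 2 = 1066  −1 ⇒ G_2=1065
G_2=1065  [base 4] 4^(4 + 1) + 2·4^2 + 2·4 + 1  →[4↦5]→  5^(5 + 1) + 2·5^2 + 2·5 + 1 = 15686  −1 ⇒ G_3=15685
G_3=15685  [base 5] 5^(5 + 1) + 2·5^2 + 2·5  →[5↦6]→  6^(6 + 1) + 2·6^2 + 2·6 = 280020  −1 ⇒ G_4=280019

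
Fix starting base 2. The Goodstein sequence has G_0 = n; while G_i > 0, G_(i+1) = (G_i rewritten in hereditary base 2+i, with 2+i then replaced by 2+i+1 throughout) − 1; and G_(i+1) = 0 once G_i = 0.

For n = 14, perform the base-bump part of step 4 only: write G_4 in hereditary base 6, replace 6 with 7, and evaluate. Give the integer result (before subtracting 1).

G_0 = 14. HB_2(14) = 2^(2 + 1) + 2^2 + 2. Bump = 111. G_1 = 110.
G_1 = 110. HB_3(110) = 3^(3 + 1) + 3^3 + 2. Bump = 1282. G_2 = 1281.
G_2 = 1281. HB_4(1281) = 4^(4 + 1) + 4^4 + 1. Bump = 18751. G_3 = 18750.
G_3 = 18750. HB_5(18750) = 5^(5 + 1) + 5^5. Bump = 326592. G_4 = 326591.

5862841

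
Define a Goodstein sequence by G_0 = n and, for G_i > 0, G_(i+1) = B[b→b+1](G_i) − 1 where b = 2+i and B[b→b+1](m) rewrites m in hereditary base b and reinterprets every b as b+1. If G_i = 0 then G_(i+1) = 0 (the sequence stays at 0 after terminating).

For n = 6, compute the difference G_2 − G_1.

228

(0) 6|_2 = 2^2 + 2 ↦ 3^3 + 3|_3 = 30 ⇒ 29
(1) 29|_3 = 3^3 + 2 ↦ 4^4 + 2|_4 = 258 ⇒ 257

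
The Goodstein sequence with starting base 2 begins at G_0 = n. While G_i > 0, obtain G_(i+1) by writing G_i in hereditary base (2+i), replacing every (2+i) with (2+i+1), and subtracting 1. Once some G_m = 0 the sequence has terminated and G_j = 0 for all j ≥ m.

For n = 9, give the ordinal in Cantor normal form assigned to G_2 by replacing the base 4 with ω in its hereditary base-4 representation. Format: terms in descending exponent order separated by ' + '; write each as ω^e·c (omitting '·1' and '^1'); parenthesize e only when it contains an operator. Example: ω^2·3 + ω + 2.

ω^ω·3 + ω^3·3 + ω^2·3 + ω·3 + 3

[0] 9 ≡ 2^(2 + 1) + 1 (base 2). Lift 3: 82. −1: 81.
[1] 81 ≡ 3^(3 + 1) (base 3). Lift 4: 1024. −1: 1023.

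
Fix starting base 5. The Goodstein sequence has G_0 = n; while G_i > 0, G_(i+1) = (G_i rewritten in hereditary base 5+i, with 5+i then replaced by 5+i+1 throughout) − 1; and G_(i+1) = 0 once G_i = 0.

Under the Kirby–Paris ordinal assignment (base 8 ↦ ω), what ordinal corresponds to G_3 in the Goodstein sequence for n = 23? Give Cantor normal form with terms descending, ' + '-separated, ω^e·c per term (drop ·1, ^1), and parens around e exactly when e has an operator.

ω·4

G_0 = 23. HB_5(23) = 4·5 + 3. Bump = 27. G_1 = 26.
G_1 = 26. HB_6(26) = 4·6 + 2. Bump = 30. G_2 = 29.
G_2 = 29. HB_7(29) = 4·7 + 1. Bump = 33. G_3 = 32.
G_3 = 32. HB_8(32) = 4·8. Bump = 36. G_4 = 35.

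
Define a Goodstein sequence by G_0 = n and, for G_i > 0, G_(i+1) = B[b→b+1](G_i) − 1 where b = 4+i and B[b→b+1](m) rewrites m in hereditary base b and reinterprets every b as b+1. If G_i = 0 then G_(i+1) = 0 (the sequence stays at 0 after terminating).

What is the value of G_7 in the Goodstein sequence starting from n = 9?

11

G_0=9  [base 4] 2·4 + 1  →[4↦5]→  2·5 + 1 = 11  −1 ⇒ G_1=10
G_1=10  [base 5] 2·5  →[5↦6]→  2·6 = 12  −1 ⇒ G_2=11
G_2=11  [base 6] 6 + 5  →[6↦7]→  7 + 5 = 12  −1 ⇒ G_3=11
G_3=11  [base 7] 7 + 4  →[7↦8]→  8 + 4 = 12  −1 ⇒ G_4=11
G_4=11  [base 8] 8 + 3  →[8↦9]→  9 + 3 = 12  −1 ⇒ G_5=11
G_5=11  [base 9] 9 + 2  →[9↦10]→  10 + 2 = 12  −1 ⇒ G_6=11
G_6=11  [base 10] 10 + 1  →[10↦11]→  11 + 1 = 12  −1 ⇒ G_7=11
G_7=11  [base 11] 11  →[11↦12]→  12 = 12  −1 ⇒ G_8=11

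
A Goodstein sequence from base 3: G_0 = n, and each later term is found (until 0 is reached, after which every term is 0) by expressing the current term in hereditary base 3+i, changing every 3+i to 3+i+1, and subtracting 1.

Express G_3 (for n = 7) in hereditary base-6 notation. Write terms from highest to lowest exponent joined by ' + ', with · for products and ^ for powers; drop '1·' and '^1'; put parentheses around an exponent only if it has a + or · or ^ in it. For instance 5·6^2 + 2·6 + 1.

G_0=7  [base 3] 2·3 + 1  →[3↦4]→  2·4 + 1 = 9  −1 ⇒ G_1=8
G_1=8  [base 4] 2·4  →[4↦5]→  2·5 = 10  −1 ⇒ G_2=9
G_2=9  [base 5] 5 + 4  →[5↦6]→  6 + 4 = 10  −1 ⇒ G_3=9
G_3=9  [base 6] 6 + 3  →[6↦7]→  7 + 3 = 10  −1 ⇒ G_4=9

6 + 3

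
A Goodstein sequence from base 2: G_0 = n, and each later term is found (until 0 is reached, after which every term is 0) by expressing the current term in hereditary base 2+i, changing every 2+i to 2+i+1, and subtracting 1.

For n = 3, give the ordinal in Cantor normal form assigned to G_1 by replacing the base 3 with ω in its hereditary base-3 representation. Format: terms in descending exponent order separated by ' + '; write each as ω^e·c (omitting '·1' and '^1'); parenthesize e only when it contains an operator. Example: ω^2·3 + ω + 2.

(0) 3|_2 = 2 + 1 ↦ 3 + 1|_3 = 4 ⇒ 3
(1) 3|_3 = 3 ↦ 4|_4 = 4 ⇒ 3

ω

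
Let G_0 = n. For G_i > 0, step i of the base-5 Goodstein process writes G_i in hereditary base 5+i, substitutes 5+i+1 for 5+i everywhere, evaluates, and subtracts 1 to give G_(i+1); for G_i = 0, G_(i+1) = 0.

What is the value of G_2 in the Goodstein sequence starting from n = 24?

30

G_0 = 24. HB_5(24) = 4·5 + 4. Bump = 28. G_1 = 27.
G_1 = 27. HB_6(27) = 4·6 + 3. Bump = 31. G_2 = 30.
G_2 = 30. HB_7(30) = 4·7 + 2. Bump = 34. G_3 = 33.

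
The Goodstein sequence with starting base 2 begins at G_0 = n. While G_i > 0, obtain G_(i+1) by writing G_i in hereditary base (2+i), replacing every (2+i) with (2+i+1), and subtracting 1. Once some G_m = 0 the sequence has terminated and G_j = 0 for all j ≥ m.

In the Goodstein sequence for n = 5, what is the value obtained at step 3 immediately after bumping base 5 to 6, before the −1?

776

base 2: 5 = 2^2 + 1; at 3: 3^3 + 1 = 28; next = 27
base 3: 27 = 3^3; at 4: 4^4 = 256; next = 255
base 4: 255 = 3·4^3 + 3·4^2 + 3·4 + 3; at 5: 3·5^3 + 3·5^2 + 3·5 + 3 = 468; next = 467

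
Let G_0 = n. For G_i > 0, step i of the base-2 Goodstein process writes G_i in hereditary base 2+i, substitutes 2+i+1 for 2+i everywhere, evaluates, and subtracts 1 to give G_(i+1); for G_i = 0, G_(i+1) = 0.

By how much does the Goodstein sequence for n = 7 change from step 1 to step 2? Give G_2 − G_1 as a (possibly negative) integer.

i=0: 7 = 2^2 + 2 + 1 (b=2); 2→3: 3^3 + 3 + 1 = 31; 31−1 = 30
i=1: 30 = 3^3 + 3 (b=3); 3→4: 4^4 + 4 = 260; 260−1 = 259

229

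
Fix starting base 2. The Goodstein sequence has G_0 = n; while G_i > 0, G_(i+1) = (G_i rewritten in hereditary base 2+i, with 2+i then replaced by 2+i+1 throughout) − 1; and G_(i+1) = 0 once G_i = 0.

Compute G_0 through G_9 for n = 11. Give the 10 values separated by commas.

G_0=11  [base 2] 2^(2 + 1) + 2 + 1  →[2↦3]→  3^(3 + 1) + 3 + 1 = 85  −1 ⇒ G_1=84
G_1=84  [base 3] 3^(3 + 1) + 3  →[3↦4]→  4^(4 + 1) + 4 = 1028  −1 ⇒ G_2=1027
G_2=1027  [base 4] 4^(4 + 1) + 3  →[4↦5]→  5^(5 + 1) + 3 = 15628  −1 ⇒ G_3=15627
G_3=15627  [base 5] 5^(5 + 1) + 2  →[5↦6]→  6^(6 + 1) + 2 = 279938  −1 ⇒ G_4=279937
G_4=279937  [base 6] 6^(6 + 1) + 1  →[6↦7]→  7^(7 + 1) + 1 = 5764802  −1 ⇒ G_5=5764801
G_5=5764801  [base 7] 7^(7 + 1)  →[7↦8]→  8^(8 + 1) = 134217728  −1 ⇒ G_6=134217727
G_6=134217727  [base 8] 7·8^8 + 7·8^7 + 7·8^6 + 7·8^5 + 7·8^4 + 7·8^3 + 7·8^2 + 7·8 + 7  →[8↦9]→  7·9^9 + 7·9^7 + 7·9^6 + 7·9^5 + 7·9^4 + 7·9^3 + 7·9^2 + 7·9 + 7 = 2749609303  −1 ⇒ G_7=2749609302
G_7=2749609302  [base 9] 7·9^9 + 7·9^7 + 7·9^6 + 7·9^5 + 7·9^4 + 7·9^3 + 7·9^2 + 7·9 + 6  →[9↦10]→  7·10^10 + 7·10^7 + 7·10^6 + 7·10^5 + 7·10^4 + 7·10^3 + 7·10^2 + 7·10 + 6 = 70077777776  −1 ⇒ G_8=70077777775
G_8=70077777775  [base 10] 7·10^10 + 7·10^7 + 7·10^6 + 7·10^5 + 7·10^4 + 7·10^3 + 7·10^2 + 7·10 + 5  →[10↦11]→  7·11^11 + 7·11^7 + 7·11^6 + 7·11^5 + 7·11^4 + 7·11^3 + 7·11^2 + 7·11 + 5 = 1997331745491  −1 ⇒ G_9=1997331745490

11, 84, 1027, 15627, 279937, 5764801, 134217727, 2749609302, 70077777775, 1997331745490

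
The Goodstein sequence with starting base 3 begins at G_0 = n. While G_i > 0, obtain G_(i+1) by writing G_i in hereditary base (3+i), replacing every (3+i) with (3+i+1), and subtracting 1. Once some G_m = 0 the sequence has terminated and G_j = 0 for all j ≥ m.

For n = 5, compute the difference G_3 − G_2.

i=0: 5 = 3 + 2 (b=3); 3→4: 4 + 2 = 6; 6−1 = 5
i=1: 5 = 4 + 1 (b=4); 4→5: 5 + 1 = 6; 6−1 = 5
i=2: 5 = 5 (b=5); 5→6: 6 = 6; 6−1 = 5

0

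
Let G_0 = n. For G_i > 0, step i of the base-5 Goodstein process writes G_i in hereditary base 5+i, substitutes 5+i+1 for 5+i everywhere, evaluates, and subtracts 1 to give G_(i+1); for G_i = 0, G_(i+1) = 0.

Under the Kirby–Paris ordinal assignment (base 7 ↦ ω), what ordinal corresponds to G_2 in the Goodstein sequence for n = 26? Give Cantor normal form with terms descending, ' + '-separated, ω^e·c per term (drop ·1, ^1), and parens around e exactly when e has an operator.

G_0 = 26. HB_5(26) = 5^2 + 1. Bump = 37. G_1 = 36.
G_1 = 36. HB_6(36) = 6^2. Bump = 49. G_2 = 48.
G_2 = 48. HB_7(48) = 6·7 + 6. Bump = 54. G_3 = 53.

ω·6 + 6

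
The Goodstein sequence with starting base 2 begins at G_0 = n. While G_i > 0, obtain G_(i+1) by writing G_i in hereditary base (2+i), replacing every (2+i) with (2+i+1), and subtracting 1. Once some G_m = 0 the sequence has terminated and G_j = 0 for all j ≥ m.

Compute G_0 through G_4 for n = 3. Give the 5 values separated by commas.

3, 3, 3, 2, 1

G_0=3  [base 2] 2 + 1  →[2↦3]→  3 + 1 = 4  −1 ⇒ G_1=3
G_1=3  [base 3] 3  →[3↦4]→  4 = 4  −1 ⇒ G_2=3
G_2=3  [base 4] 3  →[4↦5]→  3 = 3  −1 ⇒ G_3=2
G_3=2  [base 5] 2  →[5↦6]→  2 = 2  −1 ⇒ G_4=1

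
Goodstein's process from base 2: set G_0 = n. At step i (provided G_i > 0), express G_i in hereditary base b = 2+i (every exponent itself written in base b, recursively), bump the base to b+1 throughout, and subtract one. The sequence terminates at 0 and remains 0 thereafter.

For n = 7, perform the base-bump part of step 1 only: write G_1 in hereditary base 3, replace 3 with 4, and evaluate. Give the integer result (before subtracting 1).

[0] 7 ≡ 2^2 + 2 + 1 (base 2). Lift 3: 31. −1: 30.
[1] 30 ≡ 3^3 + 3 (base 3). Lift 4: 260. −1: 259.

260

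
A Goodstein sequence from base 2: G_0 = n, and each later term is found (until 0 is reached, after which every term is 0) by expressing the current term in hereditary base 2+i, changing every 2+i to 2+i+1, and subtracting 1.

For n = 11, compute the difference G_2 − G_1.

943

step 0: 11 = 2^(2 + 1) + 2 + 1; sub 3 for 2: 3^(3 + 1) + 3 + 1; = 85; G_1 = 85−1 = 84
step 1: 84 = 3^(3 + 1) + 3; sub 4 for 3: 4^(4 + 1) + 4; = 1028; G_2 = 1028−1 = 1027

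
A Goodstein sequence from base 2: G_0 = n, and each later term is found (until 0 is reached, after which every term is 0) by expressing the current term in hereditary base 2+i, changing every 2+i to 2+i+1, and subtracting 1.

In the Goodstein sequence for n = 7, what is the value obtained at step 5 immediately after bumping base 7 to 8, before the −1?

7 —HB2→ 2^2 + 2 + 1 —bump→ 3^3 + 3 + 1 = 31 —(−1)→ 30
30 —HB3→ 3^3 + 3 —bump→ 4^4 + 4 = 260 —(−1)→ 259
259 —HB4→ 4^4 + 3 —bump→ 5^5 + 3 = 3128 —(−1)→ 3127
3127 —HB5→ 5^5 + 2 —bump→ 6^6 + 2 = 46658 —(−1)→ 46657
46657 —HB6→ 6^6 + 1 —bump→ 7^7 + 1 = 823544 —(−1)→ 823543
823543 —HB7→ 7^7 —bump→ 8^8 = 16777216 —(−1)→ 16777215

16777216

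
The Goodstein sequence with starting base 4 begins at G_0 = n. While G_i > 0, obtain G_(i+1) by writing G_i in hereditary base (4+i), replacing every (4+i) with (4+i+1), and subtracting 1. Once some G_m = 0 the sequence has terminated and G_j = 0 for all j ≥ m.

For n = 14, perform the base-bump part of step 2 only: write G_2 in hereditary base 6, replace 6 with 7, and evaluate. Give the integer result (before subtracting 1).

step 0: 14 = 3·4 + 2; sub 5 for 4: 3·5 + 2; = 17; G_1 = 17−1 = 16
step 1: 16 = 3·5 + 1; sub 6 for 5: 3·6 + 1; = 19; G_2 = 19−1 = 18

21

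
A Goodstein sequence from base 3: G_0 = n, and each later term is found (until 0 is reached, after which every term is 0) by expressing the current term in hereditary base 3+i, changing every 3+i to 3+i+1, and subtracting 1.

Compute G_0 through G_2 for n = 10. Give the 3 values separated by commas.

step 0: 10 = 3^2 + 1; sub 4 for 3: 4^2 + 1; = 17; G_1 = 17−1 = 16
step 1: 16 = 4^2; sub 5 for 4: 5^2; = 25; G_2 = 25−1 = 24

10, 16, 24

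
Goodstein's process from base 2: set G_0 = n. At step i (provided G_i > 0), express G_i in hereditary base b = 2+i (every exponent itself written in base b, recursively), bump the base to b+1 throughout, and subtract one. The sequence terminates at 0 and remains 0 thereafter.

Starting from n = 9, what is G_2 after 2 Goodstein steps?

1023

G_0=9  [base 2] 2^(2 + 1) + 1  →[2↦3]→  3^(3 + 1) + 1 = 82  −1 ⇒ G_1=81
G_1=81  [base 3] 3^(3 + 1)  →[3↦4]→  4^(4 + 1) = 1024  −1 ⇒ G_2=1023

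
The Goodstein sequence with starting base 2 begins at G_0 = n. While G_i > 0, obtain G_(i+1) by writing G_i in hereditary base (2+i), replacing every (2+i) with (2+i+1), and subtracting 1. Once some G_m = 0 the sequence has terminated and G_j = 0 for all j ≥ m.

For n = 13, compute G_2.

1279

G_0=13  [base 2] 2^(2 + 1) + 2^2 + 1  →[2↦3]→  3^(3 + 1) + 3^3 + 1 = 109  −1 ⇒ G_1=108
G_1=108  [base 3] 3^(3 + 1) + 3^3  →[3↦4]→  4^(4 + 1) + 4^4 = 1280  −1 ⇒ G_2=1279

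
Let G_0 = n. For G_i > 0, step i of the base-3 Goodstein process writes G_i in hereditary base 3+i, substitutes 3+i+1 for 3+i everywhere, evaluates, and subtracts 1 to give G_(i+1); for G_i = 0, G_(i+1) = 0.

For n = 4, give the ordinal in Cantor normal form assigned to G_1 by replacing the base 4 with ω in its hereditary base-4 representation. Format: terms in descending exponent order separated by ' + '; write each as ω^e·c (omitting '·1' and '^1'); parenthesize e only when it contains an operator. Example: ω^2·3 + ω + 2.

[0] 4 ≡ 3 + 1 (base 3). Lift 4: 5. −1: 4.
[1] 4 ≡ 4 (base 4). Lift 5: 5. −1: 4.

ω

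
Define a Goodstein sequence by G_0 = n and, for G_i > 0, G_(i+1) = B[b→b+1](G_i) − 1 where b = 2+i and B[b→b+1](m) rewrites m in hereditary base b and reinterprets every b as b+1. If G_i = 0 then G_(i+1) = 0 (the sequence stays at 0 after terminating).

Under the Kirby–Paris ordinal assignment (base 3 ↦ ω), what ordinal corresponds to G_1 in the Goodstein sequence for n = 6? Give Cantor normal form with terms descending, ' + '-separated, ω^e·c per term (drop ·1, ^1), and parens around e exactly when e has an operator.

ω^ω + 2

G_0 = 6. HB_2(6) = 2^2 + 2. Bump = 30. G_1 = 29.
G_1 = 29. HB_3(29) = 3^3 + 2. Bump = 258. G_2 = 257.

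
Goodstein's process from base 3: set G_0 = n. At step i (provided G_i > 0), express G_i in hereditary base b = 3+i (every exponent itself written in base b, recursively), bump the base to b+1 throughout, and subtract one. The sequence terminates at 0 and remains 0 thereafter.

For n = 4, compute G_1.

step 0: 4 = 3 + 1; sub 4 for 3: 4 + 1; = 5; G_1 = 5−1 = 4
step 1: 4 = 4; sub 5 for 4: 5; = 5; G_2 = 5−1 = 4

4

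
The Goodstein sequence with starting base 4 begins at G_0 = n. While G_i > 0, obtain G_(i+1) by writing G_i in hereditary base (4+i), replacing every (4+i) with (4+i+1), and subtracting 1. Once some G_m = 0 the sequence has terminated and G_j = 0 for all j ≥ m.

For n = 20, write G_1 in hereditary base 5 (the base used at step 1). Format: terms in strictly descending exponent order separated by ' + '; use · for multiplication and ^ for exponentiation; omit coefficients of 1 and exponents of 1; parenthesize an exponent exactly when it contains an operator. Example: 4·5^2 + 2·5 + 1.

5^2 + 4

i=0: 20 = 4^2 + 4 (b=4); 4→5: 5^2 + 5 = 30; 30−1 = 29
i=1: 29 = 5^2 + 4 (b=5); 5→6: 6^2 + 4 = 40; 40−1 = 39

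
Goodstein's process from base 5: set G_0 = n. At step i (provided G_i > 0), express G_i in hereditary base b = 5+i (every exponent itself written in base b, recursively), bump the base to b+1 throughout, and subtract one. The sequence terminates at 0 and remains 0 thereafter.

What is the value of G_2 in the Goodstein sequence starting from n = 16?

16 —HB5→ 3·5 + 1 —bump→ 3·6 + 1 = 19 —(−1)→ 18
18 —HB6→ 3·6 —bump→ 3·7 = 21 —(−1)→ 20
20 —HB7→ 2·7 + 6 —bump→ 2·8 + 6 = 22 —(−1)→ 21

20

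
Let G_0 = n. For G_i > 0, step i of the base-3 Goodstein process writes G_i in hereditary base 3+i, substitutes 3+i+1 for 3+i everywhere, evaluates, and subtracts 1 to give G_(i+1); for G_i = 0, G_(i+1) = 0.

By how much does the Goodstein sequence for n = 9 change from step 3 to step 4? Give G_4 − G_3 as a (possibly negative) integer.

i=0: 9 = 3^2 (b=3); 3→4: 4^2 = 16; 16−1 = 15
i=1: 15 = 3·4 + 3 (b=4); 4→5: 3·5 + 3 = 18; 18−1 = 17
i=2: 17 = 3·5 + 2 (b=5); 5→6: 3·6 + 2 = 20; 20−1 = 19
i=3: 19 = 3·6 + 1 (b=6); 6→7: 3·7 + 1 = 22; 22−1 = 21

2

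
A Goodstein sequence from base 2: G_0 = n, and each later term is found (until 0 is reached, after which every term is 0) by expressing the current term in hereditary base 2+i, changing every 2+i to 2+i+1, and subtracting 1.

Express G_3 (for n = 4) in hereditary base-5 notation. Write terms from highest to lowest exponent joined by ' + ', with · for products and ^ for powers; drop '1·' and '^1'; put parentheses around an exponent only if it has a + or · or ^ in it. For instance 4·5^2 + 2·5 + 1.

2·5^2 + 2·5

[0] 4 ≡ 2^2 (base 2). Lift 3: 27. −1: 26.
[1] 26 ≡ 2·3^2 + 2·3 + 2 (base 3). Lift 4: 42. −1: 41.
[2] 41 ≡ 2·4^2 + 2·4 + 1 (base 4). Lift 5: 61. −1: 60.
[3] 60 ≡ 2·5^2 + 2·5 (base 5). Lift 6: 84. −1: 83.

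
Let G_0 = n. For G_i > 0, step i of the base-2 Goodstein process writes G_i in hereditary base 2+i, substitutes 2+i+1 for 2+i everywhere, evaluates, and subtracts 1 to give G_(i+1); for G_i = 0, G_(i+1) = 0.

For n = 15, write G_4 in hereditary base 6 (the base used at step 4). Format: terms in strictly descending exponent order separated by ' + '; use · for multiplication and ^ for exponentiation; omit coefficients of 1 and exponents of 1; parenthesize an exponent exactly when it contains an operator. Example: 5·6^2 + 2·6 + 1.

step 0: 15 = 2^(2 + 1) + 2^2 + 2 + 1; sub 3 for 2: 3^(3 + 1) + 3^3 + 3 + 1; = 112; G_1 = 112−1 = 111
step 1: 111 = 3^(3 + 1) + 3^3 + 3; sub 4 for 3: 4^(4 + 1) + 4^4 + 4; = 1284; G_2 = 1284−1 = 1283
step 2: 1283 = 4^(4 + 1) + 4^4 + 3; sub 5 for 4: 5^(5 + 1) + 5^5 + 3; = 18753; G_3 = 18753−1 = 18752
step 3: 18752 = 5^(5 + 1) + 5^5 + 2; sub 6 for 5: 6^(6 + 1) + 6^6 + 2; = 326594; G_4 = 326594−1 = 326593
step 4: 326593 = 6^(6 + 1) + 6^6 + 1; sub 7 for 6: 7^(7 + 1) + 7^7 + 1; = 6588345; G_5 = 6588345−1 = 6588344

6^(6 + 1) + 6^6 + 1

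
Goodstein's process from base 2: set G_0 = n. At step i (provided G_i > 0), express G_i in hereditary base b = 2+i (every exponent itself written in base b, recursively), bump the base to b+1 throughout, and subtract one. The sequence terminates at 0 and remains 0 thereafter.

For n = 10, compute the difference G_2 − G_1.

942

(0) 10|_2 = 2^(2 + 1) + 2 ↦ 3^(3 + 1) + 3|_3 = 84 ⇒ 83
(1) 83|_3 = 3^(3 + 1) + 2 ↦ 4^(4 + 1) + 2|_4 = 1026 ⇒ 1025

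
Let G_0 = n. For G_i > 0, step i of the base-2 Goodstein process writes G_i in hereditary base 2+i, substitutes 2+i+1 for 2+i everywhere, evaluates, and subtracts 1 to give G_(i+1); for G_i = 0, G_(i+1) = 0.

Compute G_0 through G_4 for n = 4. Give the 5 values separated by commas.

G_0=4  [base 2] 2^2  →[2↦3]→  3^3 = 27  −1 ⇒ G_1=26
G_1=26  [base 3] 2·3^2 + 2·3 + 2  →[3↦4]→  2·4^2 + 2·4 + 2 = 42  −1 ⇒ G_2=41
G_2=41  [base 4] 2·4^2 + 2·4 + 1  →[4↦5]→  2·5^2 + 2·5 + 1 = 61  −1 ⇒ G_3=60
G_3=60  [base 5] 2·5^2 + 2·5  →[5↦6]→  2·6^2 + 2·6 = 84  −1 ⇒ G_4=83

4, 26, 41, 60, 83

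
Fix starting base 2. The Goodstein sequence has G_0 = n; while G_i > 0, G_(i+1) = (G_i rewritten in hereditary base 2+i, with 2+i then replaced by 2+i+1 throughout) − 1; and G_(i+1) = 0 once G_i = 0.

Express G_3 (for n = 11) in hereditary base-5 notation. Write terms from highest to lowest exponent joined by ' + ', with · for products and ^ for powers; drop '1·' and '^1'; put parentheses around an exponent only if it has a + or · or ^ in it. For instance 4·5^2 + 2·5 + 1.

5^(5 + 1) + 2

[0] 11 ≡ 2^(2 + 1) + 2 + 1 (base 2). Lift 3: 85. −1: 84.
[1] 84 ≡ 3^(3 + 1) + 3 (base 3). Lift 4: 1028. −1: 1027.
[2] 1027 ≡ 4^(4 + 1) + 3 (base 4). Lift 5: 15628. −1: 15627.
[3] 15627 ≡ 5^(5 + 1) + 2 (base 5). Lift 6: 279938. −1: 279937.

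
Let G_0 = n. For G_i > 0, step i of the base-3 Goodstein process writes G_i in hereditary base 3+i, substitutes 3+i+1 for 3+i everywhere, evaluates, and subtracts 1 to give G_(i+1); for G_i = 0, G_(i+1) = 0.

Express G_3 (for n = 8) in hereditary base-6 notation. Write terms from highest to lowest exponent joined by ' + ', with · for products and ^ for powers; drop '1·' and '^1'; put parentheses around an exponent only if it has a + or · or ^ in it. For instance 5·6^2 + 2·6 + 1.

6 + 5

8 —HB3→ 2·3 + 2 —bump→ 2·4 + 2 = 10 —(−1)→ 9
9 —HB4→ 2·4 + 1 —bump→ 2·5 + 1 = 11 —(−1)→ 10
10 —HB5→ 2·5 —bump→ 2·6 = 12 —(−1)→ 11
11 —HB6→ 6 + 5 —bump→ 7 + 5 = 12 —(−1)→ 11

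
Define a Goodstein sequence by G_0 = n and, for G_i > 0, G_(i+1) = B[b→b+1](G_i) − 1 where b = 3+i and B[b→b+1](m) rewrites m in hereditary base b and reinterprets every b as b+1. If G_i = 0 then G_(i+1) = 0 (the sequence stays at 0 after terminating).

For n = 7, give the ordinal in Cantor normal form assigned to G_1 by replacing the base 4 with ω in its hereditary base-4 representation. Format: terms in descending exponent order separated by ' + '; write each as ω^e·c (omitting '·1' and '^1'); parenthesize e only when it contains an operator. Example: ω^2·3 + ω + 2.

[0] 7 ≡ 2·3 + 1 (base 3). Lift 4: 9. −1: 8.
[1] 8 ≡ 2·4 (base 4). Lift 5: 10. −1: 9.

ω·2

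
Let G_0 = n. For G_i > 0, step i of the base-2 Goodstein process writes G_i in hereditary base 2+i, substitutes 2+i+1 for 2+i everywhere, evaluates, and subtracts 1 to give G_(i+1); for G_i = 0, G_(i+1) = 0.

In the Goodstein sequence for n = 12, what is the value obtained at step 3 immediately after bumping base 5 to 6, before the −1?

280020

base 2: 12 = 2^(2 + 1) + 2^2; at 3: 3^(3 + 1) + 3^3 = 108; next = 107
base 3: 107 = 3^(3 + 1) + 2·3^2 + 2·3 + 2; at 4: 4^(4 + 1) + 2·4^2 + 2·4 + 2 = 1066; next = 1065
base 4: 1065 = 4^(4 + 1) + 2·4^2 + 2·4 + 1; at 5: 5^(5 + 1) + 2·5^2 + 2·5 + 1 = 15686; next = 15685
base 5: 15685 = 5^(5 + 1) + 2·5^2 + 2·5; at 6: 6^(6 + 1) + 2·6^2 + 2·6 = 280020; next = 280019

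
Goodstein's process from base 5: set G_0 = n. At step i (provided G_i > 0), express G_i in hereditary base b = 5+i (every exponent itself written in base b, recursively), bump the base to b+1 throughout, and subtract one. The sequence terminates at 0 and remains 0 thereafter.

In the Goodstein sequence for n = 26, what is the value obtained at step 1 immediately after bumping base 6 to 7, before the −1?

49

G_0 = 26. HB_5(26) = 5^2 + 1. Bump = 37. G_1 = 36.
G_1 = 36. HB_6(36) = 6^2. Bump = 49. G_2 = 48.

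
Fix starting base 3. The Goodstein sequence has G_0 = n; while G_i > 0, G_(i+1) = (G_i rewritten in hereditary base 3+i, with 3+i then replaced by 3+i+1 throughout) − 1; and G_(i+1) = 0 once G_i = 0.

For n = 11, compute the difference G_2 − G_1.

G_0 = 11. HB_3(11) = 3^2 + 2. Bump = 18. G_1 = 17.
G_1 = 17. HB_4(17) = 4^2 + 1. Bump = 26. G_2 = 25.

8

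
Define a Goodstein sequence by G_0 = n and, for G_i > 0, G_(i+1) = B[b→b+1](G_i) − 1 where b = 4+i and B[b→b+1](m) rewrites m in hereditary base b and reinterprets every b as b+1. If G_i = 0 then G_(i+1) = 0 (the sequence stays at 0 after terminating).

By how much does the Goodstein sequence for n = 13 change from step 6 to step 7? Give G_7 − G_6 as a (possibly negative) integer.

1

(0) 13|_4 = 3·4 + 1 ↦ 3·5 + 1|_5 = 16 ⇒ 15
(1) 15|_5 = 3·5 ↦ 3·6|_6 = 18 ⇒ 17
(2) 17|_6 = 2·6 + 5 ↦ 2·7 + 5|_7 = 19 ⇒ 18
(3) 18|_7 = 2·7 + 4 ↦ 2·8 + 4|_8 = 20 ⇒ 19
(4) 19|_8 = 2·8 + 3 ↦ 2·9 + 3|_9 = 21 ⇒ 20
(5) 20|_9 = 2·9 + 2 ↦ 2·10 + 2|_10 = 22 ⇒ 21
(6) 21|_10 = 2·10 + 1 ↦ 2·11 + 1|_11 = 23 ⇒ 22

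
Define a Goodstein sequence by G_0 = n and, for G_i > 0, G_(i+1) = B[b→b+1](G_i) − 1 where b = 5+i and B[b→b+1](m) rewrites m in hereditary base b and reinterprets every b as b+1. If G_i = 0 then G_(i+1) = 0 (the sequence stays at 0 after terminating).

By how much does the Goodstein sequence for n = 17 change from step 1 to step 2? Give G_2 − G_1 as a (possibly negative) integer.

2

step 0: 17 = 3·5 + 2; sub 6 for 5: 3·6 + 2; = 20; G_1 = 20−1 = 19
step 1: 19 = 3·6 + 1; sub 7 for 6: 3·7 + 1; = 22; G_2 = 22−1 = 21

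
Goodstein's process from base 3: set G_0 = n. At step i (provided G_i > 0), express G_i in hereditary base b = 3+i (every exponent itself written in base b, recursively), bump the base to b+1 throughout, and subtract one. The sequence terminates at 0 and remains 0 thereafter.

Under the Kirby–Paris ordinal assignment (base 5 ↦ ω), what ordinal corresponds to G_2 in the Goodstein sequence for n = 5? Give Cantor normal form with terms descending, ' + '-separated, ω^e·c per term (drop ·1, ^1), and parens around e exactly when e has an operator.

ω

base 3: 5 = 3 + 2; at 4: 4 + 2 = 6; next = 5
base 4: 5 = 4 + 1; at 5: 5 + 1 = 6; next = 5
base 5: 5 = 5; at 6: 6 = 6; next = 5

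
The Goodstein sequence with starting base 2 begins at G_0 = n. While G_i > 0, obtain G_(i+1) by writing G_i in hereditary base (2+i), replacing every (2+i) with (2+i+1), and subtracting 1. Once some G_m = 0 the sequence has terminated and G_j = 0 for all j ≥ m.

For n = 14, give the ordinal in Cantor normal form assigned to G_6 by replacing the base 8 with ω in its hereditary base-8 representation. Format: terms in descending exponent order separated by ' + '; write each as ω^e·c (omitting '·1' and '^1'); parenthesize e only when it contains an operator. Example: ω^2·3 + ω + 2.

i=0: 14 = 2^(2 + 1) + 2^2 + 2 (b=2); 2→3: 3^(3 + 1) + 3^3 + 3 = 111; 111−1 = 110
i=1: 110 = 3^(3 + 1) + 3^3 + 2 (b=3); 3→4: 4^(4 + 1) + 4^4 + 2 = 1282; 1282−1 = 1281
i=2: 1281 = 4^(4 + 1) + 4^4 + 1 (b=4); 4→5: 5^(5 + 1) + 5^5 + 1 = 18751; 18751−1 = 18750
i=3: 18750 = 5^(5 + 1) + 5^5 (b=5); 5→6: 6^(6 + 1) + 6^6 = 326592; 326592−1 = 326591
i=4: 326591 = 6^(6 + 1) + 5·6^5 + 5·6^4 + 5·6^3 + 5·6^2 + 5·6 + 5 (b=6); 6→7: 7^(7 + 1) + 5·7^5 + 5·7^4 + 5·7^3 + 5·7^2 + 5·7 + 5 = 5862841; 5862841−1 = 5862840
i=5: 5862840 = 7^(7 + 1) + 5·7^5 + 5·7^4 + 5·7^3 + 5·7^2 + 5·7 + 4 (b=7); 7→8: 8^(8 + 1) + 5·8^5 + 5·8^4 + 5·8^3 + 5·8^2 + 5·8 + 4 = 134404972; 134404972−1 = 134404971
i=6: 134404971 = 8^(8 + 1) + 5·8^5 + 5·8^4 + 5·8^3 + 5·8^2 + 5·8 + 3 (b=8); 8→9: 9^(9 + 1) + 5·9^5 + 5·9^4 + 5·9^3 + 5·9^2 + 5·9 + 3 = 3487116549; 3487116549−1 = 3487116548

ω^(ω + 1) + ω^5·5 + ω^4·5 + ω^3·5 + ω^2·5 + ω·5 + 3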